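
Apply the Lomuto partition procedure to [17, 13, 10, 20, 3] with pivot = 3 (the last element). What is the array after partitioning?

Lomuto partition with pivot = 3:

Initial array: [17, 13, 10, 20, 3]

arr[0]=17 > 3: no swap
arr[1]=13 > 3: no swap
arr[2]=10 > 3: no swap
arr[3]=20 > 3: no swap

Place pivot at position 0: [3, 13, 10, 20, 17]
Pivot position: 0

After partitioning with pivot 3, the array becomes [3, 13, 10, 20, 17]. The pivot is placed at index 0. All elements to the left of the pivot are <= 3, and all elements to the right are > 3.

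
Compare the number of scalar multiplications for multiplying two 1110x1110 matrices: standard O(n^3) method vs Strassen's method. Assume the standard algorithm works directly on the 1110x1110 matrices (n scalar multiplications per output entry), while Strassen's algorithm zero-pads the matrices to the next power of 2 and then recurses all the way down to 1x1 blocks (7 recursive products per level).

Matrix multiplication for 1110x1110 matrices:

Strassen's algorithm requires power-of-2 dimensions. Pad 1110x1110 to 2048x2048 (next power of 2).

Standard algorithm: 1110^3 = 1367631000 multiplications
Strassen's algorithm: 7^(log2(2048)) = 7^11 = 1977326743 multiplications
Difference: 1367631000 - 1977326743 = -609695743 (Strassen uses MORE here due to padding overhead — for small or just-over-power-of-2 n, padding can outweigh the per-level savings)

Standard: 1367631000 multiplications (1110^3). Strassen: 1977326743 multiplications (7^11, after padding to 2048x2048). Strassen reduces 8 recursive multiplications to 7 at each level.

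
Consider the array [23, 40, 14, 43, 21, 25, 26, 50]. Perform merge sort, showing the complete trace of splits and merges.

Merge sort trace:

Split: [23, 40, 14, 43, 21, 25, 26, 50] -> [23, 40, 14, 43] and [21, 25, 26, 50]
  Split: [23, 40, 14, 43] -> [23, 40] and [14, 43]
    Split: [23, 40] -> [23] and [40]
    Merge: [23] + [40] -> [23, 40]
    Split: [14, 43] -> [14] and [43]
    Merge: [14] + [43] -> [14, 43]
  Merge: [23, 40] + [14, 43] -> [14, 23, 40, 43]
  Split: [21, 25, 26, 50] -> [21, 25] and [26, 50]
    Split: [21, 25] -> [21] and [25]
    Merge: [21] + [25] -> [21, 25]
    Split: [26, 50] -> [26] and [50]
    Merge: [26] + [50] -> [26, 50]
  Merge: [21, 25] + [26, 50] -> [21, 25, 26, 50]
Merge: [14, 23, 40, 43] + [21, 25, 26, 50] -> [14, 21, 23, 25, 26, 40, 43, 50]

Final sorted array: [14, 21, 23, 25, 26, 40, 43, 50]

The merge sort proceeds by recursively splitting the array and merging sorted halves.
After all merges, the sorted array is [14, 21, 23, 25, 26, 40, 43, 50].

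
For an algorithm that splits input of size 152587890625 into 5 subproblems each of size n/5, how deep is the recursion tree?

For divide and conquer with division factor 5:

Problem sizes at each level:
Level 0: 152587890625
Level 1: 30517578125
Level 2: 6103515625
Level 3: 1220703125
Level 4: 244140625
Level 5: 48828125
Level 6: 9765625
Level 7: 1953125
Level 8: 390625
Level 9: 78125
Level 10: 15625
Level 11: 3125
Level 12: 625
Level 13: 125
Level 14: 25
Level 15: 5
Level 16: 1

The root is level 0 and the size-1 base case is level 16 (the tree spans levels 0 through 16, i.e. 17 levels counting the root), so the depth is the number of divisions: log_5(152587890625) = 16

The recursion tree depth is log_5(152587890625) = 16. At each level, the problem size is divided by 5, so it takes 16 divisions to reduce to a base case of size 1. The algorithm makes 5 recursive calls at each level.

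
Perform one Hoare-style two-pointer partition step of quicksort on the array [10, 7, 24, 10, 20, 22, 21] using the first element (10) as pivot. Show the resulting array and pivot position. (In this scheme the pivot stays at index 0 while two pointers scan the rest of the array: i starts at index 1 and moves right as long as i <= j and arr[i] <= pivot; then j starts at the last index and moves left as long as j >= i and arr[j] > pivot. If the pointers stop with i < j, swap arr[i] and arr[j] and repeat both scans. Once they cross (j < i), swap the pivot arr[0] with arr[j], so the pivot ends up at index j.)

Hoare-style two-pointer partition with pivot = 10:

Initial array: [10, 7, 24, 10, 20, 22, 21]

Pointers start at i = 1, j = 6.
i stops at index 2 (arr[2]=24 > 10), j stops at index 3 (arr[3]=10 <= 10): swap arr[2] and arr[3], array becomes [10, 7, 10, 24, 20, 22, 21]
i ends at 3, j ends at 2: the pointers have crossed (j < i), so scanning stops.

Swap pivot arr[0] with arr[2] to place pivot at position 2: [10, 7, 10, 24, 20, 22, 21]
Pivot position: 2

After partitioning with pivot 10, the array becomes [10, 7, 10, 24, 20, 22, 21]. The pivot is placed at index 2. All elements to the left of the pivot are <= 10, and all elements to the right are > 10.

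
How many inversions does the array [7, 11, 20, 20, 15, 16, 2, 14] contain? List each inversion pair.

Finding inversions in [7, 11, 20, 20, 15, 16, 2, 14]:

(0, 6): arr[0]=7 > arr[6]=2
(1, 6): arr[1]=11 > arr[6]=2
(2, 4): arr[2]=20 > arr[4]=15
(2, 5): arr[2]=20 > arr[5]=16
(2, 6): arr[2]=20 > arr[6]=2
(2, 7): arr[2]=20 > arr[7]=14
(3, 4): arr[3]=20 > arr[4]=15
(3, 5): arr[3]=20 > arr[5]=16
(3, 6): arr[3]=20 > arr[6]=2
(3, 7): arr[3]=20 > arr[7]=14
(4, 6): arr[4]=15 > arr[6]=2
(4, 7): arr[4]=15 > arr[7]=14
(5, 6): arr[5]=16 > arr[6]=2
(5, 7): arr[5]=16 > arr[7]=14

Total inversions: 14

The array has 14 inversion(s): (0,6), (1,6), (2,4), (2,5), (2,6), (2,7), (3,4), (3,5), (3,6), (3,7), (4,6), (4,7), (5,6), (5,7). Each pair (i,j) satisfies i < j and arr[i] > arr[j].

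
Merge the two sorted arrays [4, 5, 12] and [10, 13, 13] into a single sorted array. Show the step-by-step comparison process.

Merging process:

Compare 4 vs 10: take 4 from left. Merged: [4]
Compare 5 vs 10: take 5 from left. Merged: [4, 5]
Compare 12 vs 10: take 10 from right. Merged: [4, 5, 10]
Compare 12 vs 13: take 12 from left. Merged: [4, 5, 10, 12]
Append remaining from right: [13, 13]. Merged: [4, 5, 10, 12, 13, 13]

Final merged array: [4, 5, 10, 12, 13, 13]
Total comparisons: 4

The merged array is [4, 5, 10, 12, 13, 13], requiring 4 comparisons. The merge step runs in O(n) time where n is the total number of elements.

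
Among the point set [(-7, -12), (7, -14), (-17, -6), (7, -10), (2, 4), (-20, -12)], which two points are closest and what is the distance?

Computing all pairwise distances among 6 points:

d((-7, -12), (7, -14)) = 14.1421
d((-7, -12), (-17, -6)) = 11.6619
d((-7, -12), (7, -10)) = 14.1421
d((-7, -12), (2, 4)) = 18.3576
d((-7, -12), (-20, -12)) = 13.0
d((7, -14), (-17, -6)) = 25.2982
d((7, -14), (7, -10)) = 4.0 <-- minimum
d((7, -14), (2, 4)) = 18.6815
d((7, -14), (-20, -12)) = 27.074
d((-17, -6), (7, -10)) = 24.3311
d((-17, -6), (2, 4)) = 21.4709
d((-17, -6), (-20, -12)) = 6.7082
d((7, -10), (2, 4)) = 14.8661
d((7, -10), (-20, -12)) = 27.074
d((2, 4), (-20, -12)) = 27.2029

Closest pair: (7, -14) and (7, -10) with distance 4.0

The closest pair is (7, -14) and (7, -10) with Euclidean distance 4.0. For 6 points, brute-force pairwise comparison is shown above. For large n, the divide-and-conquer algorithm (sort by x, recurse on halves, check the dividing strip) achieves O(n log n).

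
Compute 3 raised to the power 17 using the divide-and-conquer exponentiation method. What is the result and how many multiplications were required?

Computing 3^17 by squaring (build up from 3^1; each line after the first costs one multiplication):

3^1 = 3
3^2 = (3^1)^2 = 3^2 = 9
3^4 = (3^2)^2 = 9^2 = 81
3^8 = (3^4)^2 = 81^2 = 6561
3^16 = (3^8)^2 = 6561^2 = 43046721
3^17 = 3 * 3^16 = 3 * 43046721 = 129140163

Result: 129140163
Multiplications needed: 5 (5 lines after 3^1)

3^17 = 129140163. Using exponentiation by squaring, this requires 5 multiplications. The key idea: if the exponent is even, square the half-power; if odd, multiply by the base once.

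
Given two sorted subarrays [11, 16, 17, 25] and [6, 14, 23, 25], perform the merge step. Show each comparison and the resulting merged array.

Merging process:

Compare 11 vs 6: take 6 from right. Merged: [6]
Compare 11 vs 14: take 11 from left. Merged: [6, 11]
Compare 16 vs 14: take 14 from right. Merged: [6, 11, 14]
Compare 16 vs 23: take 16 from left. Merged: [6, 11, 14, 16]
Compare 17 vs 23: take 17 from left. Merged: [6, 11, 14, 16, 17]
Compare 25 vs 23: take 23 from right. Merged: [6, 11, 14, 16, 17, 23]
Compare 25 vs 25: take 25 from left. Merged: [6, 11, 14, 16, 17, 23, 25]
Append remaining from right: [25]. Merged: [6, 11, 14, 16, 17, 23, 25, 25]

Final merged array: [6, 11, 14, 16, 17, 23, 25, 25]
Total comparisons: 7

The merged array is [6, 11, 14, 16, 17, 23, 25, 25], requiring 7 comparisons. The merge step runs in O(n) time where n is the total number of elements.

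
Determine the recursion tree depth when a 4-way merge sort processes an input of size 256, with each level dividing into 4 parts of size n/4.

For divide and conquer with division factor 4:

Problem sizes at each level:
Level 0: 256
Level 1: 64
Level 2: 16
Level 3: 4
Level 4: 1

The root is level 0 and the size-1 base case is level 4 (the tree spans levels 0 through 4, i.e. 5 levels counting the root), so the depth is the number of divisions: log_4(256) = 4

The recursion tree depth is log_4(256) = 4. At each level, the problem size is divided by 4, so it takes 4 divisions to reduce to a base case of size 1. The algorithm makes 4 recursive calls at each level.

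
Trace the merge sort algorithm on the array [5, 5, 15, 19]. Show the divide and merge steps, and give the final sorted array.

Merge sort trace:

Split: [5, 5, 15, 19] -> [5, 5] and [15, 19]
  Split: [5, 5] -> [5] and [5]
  Merge: [5] + [5] -> [5, 5]
  Split: [15, 19] -> [15] and [19]
  Merge: [15] + [19] -> [15, 19]
Merge: [5, 5] + [15, 19] -> [5, 5, 15, 19]

Final sorted array: [5, 5, 15, 19]

The merge sort proceeds by recursively splitting the array and merging sorted halves.
After all merges, the sorted array is [5, 5, 15, 19].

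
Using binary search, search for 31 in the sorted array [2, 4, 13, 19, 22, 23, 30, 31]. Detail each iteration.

Binary search for 31 in [2, 4, 13, 19, 22, 23, 30, 31]:

lo=0, hi=7, mid=3, arr[mid]=19 -> 19 < 31, search right half
lo=4, hi=7, mid=5, arr[mid]=23 -> 23 < 31, search right half
lo=6, hi=7, mid=6, arr[mid]=30 -> 30 < 31, search right half
lo=7, hi=7, mid=7, arr[mid]=31 -> Found target at index 7!

Binary search finds 31 at index 7 after 4 comparisons. The search repeatedly halves the search space by comparing with the middle element.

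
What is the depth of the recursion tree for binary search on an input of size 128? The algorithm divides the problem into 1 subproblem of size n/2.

For divide and conquer with division factor 2:

Problem sizes at each level:
Level 0: 128
Level 1: 64
Level 2: 32
Level 3: 16
Level 4: 8
Level 5: 4
Level 6: 2
Level 7: 1

The root is level 0 and the size-1 base case is level 7 (the tree spans levels 0 through 7, i.e. 8 levels counting the root), so the depth is the number of divisions: log_2(128) = 7

The recursion tree depth is log_2(128) = 7. At each level, the problem size is divided by 2, so it takes 7 divisions to reduce to a base case of size 1. The algorithm makes 1 recursive call at each level.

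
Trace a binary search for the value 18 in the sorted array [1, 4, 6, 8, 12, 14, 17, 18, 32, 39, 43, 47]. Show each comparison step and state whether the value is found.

Binary search for 18 in [1, 4, 6, 8, 12, 14, 17, 18, 32, 39, 43, 47]:

lo=0, hi=11, mid=5, arr[mid]=14 -> 14 < 18, search right half
lo=6, hi=11, mid=8, arr[mid]=32 -> 32 > 18, search left half
lo=6, hi=7, mid=6, arr[mid]=17 -> 17 < 18, search right half
lo=7, hi=7, mid=7, arr[mid]=18 -> Found target at index 7!

Binary search finds 18 at index 7 after 4 comparisons. The search repeatedly halves the search space by comparing with the middle element.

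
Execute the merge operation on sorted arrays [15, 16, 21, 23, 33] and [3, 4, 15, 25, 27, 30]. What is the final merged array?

Merging process:

Compare 15 vs 3: take 3 from right. Merged: [3]
Compare 15 vs 4: take 4 from right. Merged: [3, 4]
Compare 15 vs 15: take 15 from left. Merged: [3, 4, 15]
Compare 16 vs 15: take 15 from right. Merged: [3, 4, 15, 15]
Compare 16 vs 25: take 16 from left. Merged: [3, 4, 15, 15, 16]
Compare 21 vs 25: take 21 from left. Merged: [3, 4, 15, 15, 16, 21]
Compare 23 vs 25: take 23 from left. Merged: [3, 4, 15, 15, 16, 21, 23]
Compare 33 vs 25: take 25 from right. Merged: [3, 4, 15, 15, 16, 21, 23, 25]
Compare 33 vs 27: take 27 from right. Merged: [3, 4, 15, 15, 16, 21, 23, 25, 27]
Compare 33 vs 30: take 30 from right. Merged: [3, 4, 15, 15, 16, 21, 23, 25, 27, 30]
Append remaining from left: [33]. Merged: [3, 4, 15, 15, 16, 21, 23, 25, 27, 30, 33]

Final merged array: [3, 4, 15, 15, 16, 21, 23, 25, 27, 30, 33]
Total comparisons: 10

The merged array is [3, 4, 15, 15, 16, 21, 23, 25, 27, 30, 33], requiring 10 comparisons. The merge step runs in O(n) time where n is the total number of elements.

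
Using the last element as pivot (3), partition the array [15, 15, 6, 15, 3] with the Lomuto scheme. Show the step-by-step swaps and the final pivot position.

Lomuto partition with pivot = 3:

Initial array: [15, 15, 6, 15, 3]

arr[0]=15 > 3: no swap
arr[1]=15 > 3: no swap
arr[2]=6 > 3: no swap
arr[3]=15 > 3: no swap

Place pivot at position 0: [3, 15, 6, 15, 15]
Pivot position: 0

After partitioning with pivot 3, the array becomes [3, 15, 6, 15, 15]. The pivot is placed at index 0. All elements to the left of the pivot are <= 3, and all elements to the right are > 3.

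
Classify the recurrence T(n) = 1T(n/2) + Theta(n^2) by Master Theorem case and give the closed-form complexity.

Master Theorem for T(n) = 1T(n/2) + O(n^2):

a = 1, b = 2, c = 2
log_b(a) = log_2(1) = 0.0000

Case 3: c = 2 > log_2(1) = 0.0000
T(n) = O(n^2) = O(n^2)

For T(n) = 1T(n/2) + O(n^2): log_2(1) = 0.0000. This is Case 3 of the Master Theorem (c > log_b(a), work dominated by root), giving O(n^2).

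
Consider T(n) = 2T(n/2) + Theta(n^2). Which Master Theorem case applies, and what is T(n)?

Master Theorem for T(n) = 2T(n/2) + O(n^2):

a = 2, b = 2, c = 2
log_b(a) = log_2(2) = 1.0000

Case 3: c = 2 > log_2(2) = 1.0000
T(n) = O(n^2) = O(n^2)

For T(n) = 2T(n/2) + O(n^2): log_2(2) = 1.0000. This is Case 3 of the Master Theorem (c > log_b(a), work dominated by root), giving O(n^2).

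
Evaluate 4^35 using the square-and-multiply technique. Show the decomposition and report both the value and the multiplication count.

Computing 4^35 by squaring (build up from 4^1; each line after the first costs one multiplication):

4^1 = 4
4^2 = (4^1)^2 = 4^2 = 16
4^4 = (4^2)^2 = 16^2 = 256
4^8 = (4^4)^2 = 256^2 = 65536
4^16 = (4^8)^2 = 65536^2 = 4294967296
4^17 = 4 * 4^16 = 4 * 4294967296 = 17179869184
4^34 = (4^17)^2 = 17179869184^2 = 295147905179352825856
4^35 = 4 * 4^34 = 4 * 295147905179352825856 = 1180591620717411303424

Result: 1180591620717411303424
Multiplications needed: 7 (7 lines after 4^1)

4^35 = 1180591620717411303424. Using exponentiation by squaring, this requires 7 multiplications. The key idea: if the exponent is even, square the half-power; if odd, multiply by the base once.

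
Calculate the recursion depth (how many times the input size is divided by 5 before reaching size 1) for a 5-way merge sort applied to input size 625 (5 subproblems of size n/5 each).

For divide and conquer with division factor 5:

Problem sizes at each level:
Level 0: 625
Level 1: 125
Level 2: 25
Level 3: 5
Level 4: 1

The root is level 0 and the size-1 base case is level 4 (the tree spans levels 0 through 4, i.e. 5 levels counting the root), so the depth is the number of divisions: log_5(625) = 4

The recursion tree depth is log_5(625) = 4. At each level, the problem size is divided by 5, so it takes 4 divisions to reduce to a base case of size 1. The algorithm makes 5 recursive calls at each level.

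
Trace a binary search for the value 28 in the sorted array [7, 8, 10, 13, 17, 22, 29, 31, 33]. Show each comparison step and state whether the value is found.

Binary search for 28 in [7, 8, 10, 13, 17, 22, 29, 31, 33]:

lo=0, hi=8, mid=4, arr[mid]=17 -> 17 < 28, search right half
lo=5, hi=8, mid=6, arr[mid]=29 -> 29 > 28, search left half
lo=5, hi=5, mid=5, arr[mid]=22 -> 22 < 28, search right half
lo=6 > hi=5, target 28 not found

Binary search determines that 28 is not in the array after 3 comparisons. The search space was exhausted without finding the target.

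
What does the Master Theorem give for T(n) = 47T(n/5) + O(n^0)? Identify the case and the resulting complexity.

Master Theorem for T(n) = 47T(n/5) + O(n^0):

a = 47, b = 5, c = 0
log_b(a) = log_5(47) = 2.3922

Case 1: c = 0 < log_5(47) = 2.3922
T(n) = O(n^(log_5 47))

For T(n) = 47T(n/5) + O(n^0): log_5(47) = 2.3922. This is Case 1 of the Master Theorem (c < log_b(a), work dominated by leaves), giving O(n^(log_5 47)).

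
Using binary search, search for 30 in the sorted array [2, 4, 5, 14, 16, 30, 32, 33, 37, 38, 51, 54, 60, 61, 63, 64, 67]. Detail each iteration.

Binary search for 30 in [2, 4, 5, 14, 16, 30, 32, 33, 37, 38, 51, 54, 60, 61, 63, 64, 67]:

lo=0, hi=16, mid=8, arr[mid]=37 -> 37 > 30, search left half
lo=0, hi=7, mid=3, arr[mid]=14 -> 14 < 30, search right half
lo=4, hi=7, mid=5, arr[mid]=30 -> Found target at index 5!

Binary search finds 30 at index 5 after 3 comparisons. The search repeatedly halves the search space by comparing with the middle element.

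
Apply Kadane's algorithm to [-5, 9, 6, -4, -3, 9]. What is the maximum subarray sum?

Using Kadane's algorithm on [-5, 9, 6, -4, -3, 9]:

Scanning through the array:
Position 1 (value 9): max_ending_here = 9, max_so_far = 9
Position 2 (value 6): max_ending_here = 15, max_so_far = 15
Position 3 (value -4): max_ending_here = 11, max_so_far = 15
Position 4 (value -3): max_ending_here = 8, max_so_far = 15
Position 5 (value 9): max_ending_here = 17, max_so_far = 17

Maximum subarray: [9, 6, -4, -3, 9]
Maximum sum: 17

The maximum subarray is [9, 6, -4, -3, 9] with sum 17. This subarray runs from index 1 to index 5.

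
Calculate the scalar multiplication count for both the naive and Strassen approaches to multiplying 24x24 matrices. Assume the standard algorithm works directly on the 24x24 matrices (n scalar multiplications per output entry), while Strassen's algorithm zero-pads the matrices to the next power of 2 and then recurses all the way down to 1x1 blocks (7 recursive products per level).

Matrix multiplication for 24x24 matrices:

Strassen's algorithm requires power-of-2 dimensions. Pad 24x24 to 32x32 (next power of 2).

Standard algorithm: 24^3 = 13824 multiplications
Strassen's algorithm: 7^(log2(32)) = 7^5 = 16807 multiplications
Difference: 13824 - 16807 = -2983 (Strassen uses MORE here due to padding overhead — for small or just-over-power-of-2 n, padding can outweigh the per-level savings)

Standard: 13824 multiplications (24^3). Strassen: 16807 multiplications (7^5, after padding to 32x32). Strassen reduces 8 recursive multiplications to 7 at each level.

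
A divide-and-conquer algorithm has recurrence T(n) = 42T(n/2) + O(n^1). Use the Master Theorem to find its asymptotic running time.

Master Theorem for T(n) = 42T(n/2) + O(n^1):

a = 42, b = 2, c = 1
log_b(a) = log_2(42) = 5.3923

Case 1: c = 1 < log_2(42) = 5.3923
T(n) = O(n^(log_2 42))

For T(n) = 42T(n/2) + O(n^1): log_2(42) = 5.3923. This is Case 1 of the Master Theorem (c < log_b(a), work dominated by leaves), giving O(n^(log_2 42)).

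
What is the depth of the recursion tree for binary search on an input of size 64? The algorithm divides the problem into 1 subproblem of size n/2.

For divide and conquer with division factor 2:

Problem sizes at each level:
Level 0: 64
Level 1: 32
Level 2: 16
Level 3: 8
Level 4: 4
Level 5: 2
Level 6: 1

The root is level 0 and the size-1 base case is level 6 (the tree spans levels 0 through 6, i.e. 7 levels counting the root), so the depth is the number of divisions: log_2(64) = 6

The recursion tree depth is log_2(64) = 6. At each level, the problem size is divided by 2, so it takes 6 divisions to reduce to a base case of size 1. The algorithm makes 1 recursive call at each level.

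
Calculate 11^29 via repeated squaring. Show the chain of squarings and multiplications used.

Computing 11^29 by squaring (build up from 11^1; each line after the first costs one multiplication):

11^1 = 11
11^2 = (11^1)^2 = 11^2 = 121
11^3 = 11 * 11^2 = 11 * 121 = 1331
11^6 = (11^3)^2 = 1331^2 = 1771561
11^7 = 11 * 11^6 = 11 * 1771561 = 19487171
11^14 = (11^7)^2 = 19487171^2 = 379749833583241
11^28 = (11^14)^2 = 379749833583241^2 = 144209936106499234037676064081
11^29 = 11 * 11^28 = 11 * 144209936106499234037676064081 = 1586309297171491574414436704891

Result: 1586309297171491574414436704891
Multiplications needed: 7 (7 lines after 11^1)

11^29 = 1586309297171491574414436704891. Using exponentiation by squaring, this requires 7 multiplications. The key idea: if the exponent is even, square the half-power; if odd, multiply by the base once.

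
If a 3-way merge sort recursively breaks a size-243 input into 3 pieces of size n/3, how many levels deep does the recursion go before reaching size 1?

For divide and conquer with division factor 3:

Problem sizes at each level:
Level 0: 243
Level 1: 81
Level 2: 27
Level 3: 9
Level 4: 3
Level 5: 1

The root is level 0 and the size-1 base case is level 5 (the tree spans levels 0 through 5, i.e. 6 levels counting the root), so the depth is the number of divisions: log_3(243) = 5

The recursion tree depth is log_3(243) = 5. At each level, the problem size is divided by 3, so it takes 5 divisions to reduce to a base case of size 1. The algorithm makes 3 recursive calls at each level.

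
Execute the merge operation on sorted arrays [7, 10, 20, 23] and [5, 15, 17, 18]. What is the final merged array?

Merging process:

Compare 7 vs 5: take 5 from right. Merged: [5]
Compare 7 vs 15: take 7 from left. Merged: [5, 7]
Compare 10 vs 15: take 10 from left. Merged: [5, 7, 10]
Compare 20 vs 15: take 15 from right. Merged: [5, 7, 10, 15]
Compare 20 vs 17: take 17 from right. Merged: [5, 7, 10, 15, 17]
Compare 20 vs 18: take 18 from right. Merged: [5, 7, 10, 15, 17, 18]
Append remaining from left: [20, 23]. Merged: [5, 7, 10, 15, 17, 18, 20, 23]

Final merged array: [5, 7, 10, 15, 17, 18, 20, 23]
Total comparisons: 6

The merged array is [5, 7, 10, 15, 17, 18, 20, 23], requiring 6 comparisons. The merge step runs in O(n) time where n is the total number of elements.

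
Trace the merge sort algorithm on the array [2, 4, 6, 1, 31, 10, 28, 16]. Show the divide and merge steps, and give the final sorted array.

Merge sort trace:

Split: [2, 4, 6, 1, 31, 10, 28, 16] -> [2, 4, 6, 1] and [31, 10, 28, 16]
  Split: [2, 4, 6, 1] -> [2, 4] and [6, 1]
    Split: [2, 4] -> [2] and [4]
    Merge: [2] + [4] -> [2, 4]
    Split: [6, 1] -> [6] and [1]
    Merge: [6] + [1] -> [1, 6]
  Merge: [2, 4] + [1, 6] -> [1, 2, 4, 6]
  Split: [31, 10, 28, 16] -> [31, 10] and [28, 16]
    Split: [31, 10] -> [31] and [10]
    Merge: [31] + [10] -> [10, 31]
    Split: [28, 16] -> [28] and [16]
    Merge: [28] + [16] -> [16, 28]
  Merge: [10, 31] + [16, 28] -> [10, 16, 28, 31]
Merge: [1, 2, 4, 6] + [10, 16, 28, 31] -> [1, 2, 4, 6, 10, 16, 28, 31]

Final sorted array: [1, 2, 4, 6, 10, 16, 28, 31]

The merge sort proceeds by recursively splitting the array and merging sorted halves.
After all merges, the sorted array is [1, 2, 4, 6, 10, 16, 28, 31].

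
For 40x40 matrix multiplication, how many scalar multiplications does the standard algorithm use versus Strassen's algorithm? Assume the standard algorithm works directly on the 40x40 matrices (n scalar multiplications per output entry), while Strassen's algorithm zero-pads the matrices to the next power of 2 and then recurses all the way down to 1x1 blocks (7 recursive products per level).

Matrix multiplication for 40x40 matrices:

Strassen's algorithm requires power-of-2 dimensions. Pad 40x40 to 64x64 (next power of 2).

Standard algorithm: 40^3 = 64000 multiplications
Strassen's algorithm: 7^(log2(64)) = 7^6 = 117649 multiplications
Difference: 64000 - 117649 = -53649 (Strassen uses MORE here due to padding overhead — for small or just-over-power-of-2 n, padding can outweigh the per-level savings)

Standard: 64000 multiplications (40^3). Strassen: 117649 multiplications (7^6, after padding to 64x64). Strassen reduces 8 recursive multiplications to 7 at each level.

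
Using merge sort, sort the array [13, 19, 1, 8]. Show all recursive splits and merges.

Merge sort trace:

Split: [13, 19, 1, 8] -> [13, 19] and [1, 8]
  Split: [13, 19] -> [13] and [19]
  Merge: [13] + [19] -> [13, 19]
  Split: [1, 8] -> [1] and [8]
  Merge: [1] + [8] -> [1, 8]
Merge: [13, 19] + [1, 8] -> [1, 8, 13, 19]

Final sorted array: [1, 8, 13, 19]

The merge sort proceeds by recursively splitting the array and merging sorted halves.
After all merges, the sorted array is [1, 8, 13, 19].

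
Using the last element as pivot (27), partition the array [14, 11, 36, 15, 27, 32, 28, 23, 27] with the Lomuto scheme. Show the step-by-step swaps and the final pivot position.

Lomuto partition with pivot = 27:

Initial array: [14, 11, 36, 15, 27, 32, 28, 23, 27]

arr[0]=14 <= 27: swap with position 0, array becomes [14, 11, 36, 15, 27, 32, 28, 23, 27]
arr[1]=11 <= 27: swap with position 1, array becomes [14, 11, 36, 15, 27, 32, 28, 23, 27]
arr[2]=36 > 27: no swap
arr[3]=15 <= 27: swap with position 2, array becomes [14, 11, 15, 36, 27, 32, 28, 23, 27]
arr[4]=27 <= 27: swap with position 3, array becomes [14, 11, 15, 27, 36, 32, 28, 23, 27]
arr[5]=32 > 27: no swap
arr[6]=28 > 27: no swap
arr[7]=23 <= 27: swap with position 4, array becomes [14, 11, 15, 27, 23, 32, 28, 36, 27]

Place pivot at position 5: [14, 11, 15, 27, 23, 27, 28, 36, 32]
Pivot position: 5

After partitioning with pivot 27, the array becomes [14, 11, 15, 27, 23, 27, 28, 36, 32]. The pivot is placed at index 5. All elements to the left of the pivot are <= 27, and all elements to the right are > 27.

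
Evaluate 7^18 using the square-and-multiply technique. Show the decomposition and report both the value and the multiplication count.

Computing 7^18 by squaring (build up from 7^1; each line after the first costs one multiplication):

7^1 = 7
7^2 = (7^1)^2 = 7^2 = 49
7^4 = (7^2)^2 = 49^2 = 2401
7^8 = (7^4)^2 = 2401^2 = 5764801
7^9 = 7 * 7^8 = 7 * 5764801 = 40353607
7^18 = (7^9)^2 = 40353607^2 = 1628413597910449

Result: 1628413597910449
Multiplications needed: 5 (5 lines after 7^1)

7^18 = 1628413597910449. Using exponentiation by squaring, this requires 5 multiplications. The key idea: if the exponent is even, square the half-power; if odd, multiply by the base once.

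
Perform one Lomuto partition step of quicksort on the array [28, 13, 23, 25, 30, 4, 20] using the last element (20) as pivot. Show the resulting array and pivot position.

Lomuto partition with pivot = 20:

Initial array: [28, 13, 23, 25, 30, 4, 20]

arr[0]=28 > 20: no swap
arr[1]=13 <= 20: swap with position 0, array becomes [13, 28, 23, 25, 30, 4, 20]
arr[2]=23 > 20: no swap
arr[3]=25 > 20: no swap
arr[4]=30 > 20: no swap
arr[5]=4 <= 20: swap with position 1, array becomes [13, 4, 23, 25, 30, 28, 20]

Place pivot at position 2: [13, 4, 20, 25, 30, 28, 23]
Pivot position: 2

After partitioning with pivot 20, the array becomes [13, 4, 20, 25, 30, 28, 23]. The pivot is placed at index 2. All elements to the left of the pivot are <= 20, and all elements to the right are > 20.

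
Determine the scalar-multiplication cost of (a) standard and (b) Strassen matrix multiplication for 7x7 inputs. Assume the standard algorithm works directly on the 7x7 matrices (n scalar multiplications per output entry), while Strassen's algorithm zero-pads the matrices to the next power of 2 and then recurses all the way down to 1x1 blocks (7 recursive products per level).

Matrix multiplication for 7x7 matrices:

Strassen's algorithm requires power-of-2 dimensions. Pad 7x7 to 8x8 (next power of 2).

Standard algorithm: 7^3 = 343 multiplications
Strassen's algorithm: 7^(log2(8)) = 7^3 = 343 multiplications
Savings: 343 - 343 = 0 multiplications

Standard: 343 multiplications (7^3). Strassen: 343 multiplications (7^3, after padding to 8x8). Strassen reduces 8 recursive multiplications to 7 at each level.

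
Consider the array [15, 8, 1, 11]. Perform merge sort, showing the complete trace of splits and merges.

Merge sort trace:

Split: [15, 8, 1, 11] -> [15, 8] and [1, 11]
  Split: [15, 8] -> [15] and [8]
  Merge: [15] + [8] -> [8, 15]
  Split: [1, 11] -> [1] and [11]
  Merge: [1] + [11] -> [1, 11]
Merge: [8, 15] + [1, 11] -> [1, 8, 11, 15]

Final sorted array: [1, 8, 11, 15]

The merge sort proceeds by recursively splitting the array and merging sorted halves.
After all merges, the sorted array is [1, 8, 11, 15].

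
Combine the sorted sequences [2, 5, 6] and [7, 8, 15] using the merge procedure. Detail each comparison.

Merging process:

Compare 2 vs 7: take 2 from left. Merged: [2]
Compare 5 vs 7: take 5 from left. Merged: [2, 5]
Compare 6 vs 7: take 6 from left. Merged: [2, 5, 6]
Append remaining from right: [7, 8, 15]. Merged: [2, 5, 6, 7, 8, 15]

Final merged array: [2, 5, 6, 7, 8, 15]
Total comparisons: 3

The merged array is [2, 5, 6, 7, 8, 15], requiring 3 comparisons. The merge step runs in O(n) time where n is the total number of elements.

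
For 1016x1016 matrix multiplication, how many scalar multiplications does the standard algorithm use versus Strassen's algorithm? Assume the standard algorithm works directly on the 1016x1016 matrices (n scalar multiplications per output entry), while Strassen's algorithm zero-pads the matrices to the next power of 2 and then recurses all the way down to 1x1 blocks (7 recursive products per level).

Matrix multiplication for 1016x1016 matrices:

Strassen's algorithm requires power-of-2 dimensions. Pad 1016x1016 to 1024x1024 (next power of 2).

Standard algorithm: 1016^3 = 1048772096 multiplications
Strassen's algorithm: 7^(log2(1024)) = 7^10 = 282475249 multiplications
Savings: 1048772096 - 282475249 = 766296847 multiplications

Standard: 1048772096 multiplications (1016^3). Strassen: 282475249 multiplications (7^10, after padding to 1024x1024). Strassen reduces 8 recursive multiplications to 7 at each level.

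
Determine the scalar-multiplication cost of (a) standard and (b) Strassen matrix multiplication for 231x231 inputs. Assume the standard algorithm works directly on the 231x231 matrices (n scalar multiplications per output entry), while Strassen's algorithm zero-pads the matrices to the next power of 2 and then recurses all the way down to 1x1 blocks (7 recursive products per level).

Matrix multiplication for 231x231 matrices:

Strassen's algorithm requires power-of-2 dimensions. Pad 231x231 to 256x256 (next power of 2).

Standard algorithm: 231^3 = 12326391 multiplications
Strassen's algorithm: 7^(log2(256)) = 7^8 = 5764801 multiplications
Savings: 12326391 - 5764801 = 6561590 multiplications

Standard: 12326391 multiplications (231^3). Strassen: 5764801 multiplications (7^8, after padding to 256x256). Strassen reduces 8 recursive multiplications to 7 at each level.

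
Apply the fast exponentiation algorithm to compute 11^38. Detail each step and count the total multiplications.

Computing 11^38 by squaring (build up from 11^1; each line after the first costs one multiplication):

11^1 = 11
11^2 = (11^1)^2 = 11^2 = 121
11^4 = (11^2)^2 = 121^2 = 14641
11^8 = (11^4)^2 = 14641^2 = 214358881
11^9 = 11 * 11^8 = 11 * 214358881 = 2357947691
11^18 = (11^9)^2 = 2357947691^2 = 5559917313492231481
11^19 = 11 * 11^18 = 11 * 5559917313492231481 = 61159090448414546291
11^38 = (11^19)^2 = 61159090448414546291^2 = 3740434344477351388916475705363381856681

Result: 3740434344477351388916475705363381856681
Multiplications needed: 7 (7 lines after 11^1)

11^38 = 3740434344477351388916475705363381856681. Using exponentiation by squaring, this requires 7 multiplications. The key idea: if the exponent is even, square the half-power; if odd, multiply by the base once.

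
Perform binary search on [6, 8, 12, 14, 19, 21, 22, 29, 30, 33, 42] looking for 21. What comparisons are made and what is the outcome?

Binary search for 21 in [6, 8, 12, 14, 19, 21, 22, 29, 30, 33, 42]:

lo=0, hi=10, mid=5, arr[mid]=21 -> Found target at index 5!

Binary search finds 21 at index 5 after 1 comparisons. The search repeatedly halves the search space by comparing with the middle element.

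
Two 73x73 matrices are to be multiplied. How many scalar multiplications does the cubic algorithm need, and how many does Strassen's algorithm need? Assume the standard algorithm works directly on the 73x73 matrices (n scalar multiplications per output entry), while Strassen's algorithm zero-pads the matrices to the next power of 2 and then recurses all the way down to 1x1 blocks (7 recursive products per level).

Matrix multiplication for 73x73 matrices:

Strassen's algorithm requires power-of-2 dimensions. Pad 73x73 to 128x128 (next power of 2).

Standard algorithm: 73^3 = 389017 multiplications
Strassen's algorithm: 7^(log2(128)) = 7^7 = 823543 multiplications
Difference: 389017 - 823543 = -434526 (Strassen uses MORE here due to padding overhead — for small or just-over-power-of-2 n, padding can outweigh the per-level savings)

Standard: 389017 multiplications (73^3). Strassen: 823543 multiplications (7^7, after padding to 128x128). Strassen reduces 8 recursive multiplications to 7 at each level.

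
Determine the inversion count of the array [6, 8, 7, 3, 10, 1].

Finding inversions in [6, 8, 7, 3, 10, 1]:

(0, 3): arr[0]=6 > arr[3]=3
(0, 5): arr[0]=6 > arr[5]=1
(1, 2): arr[1]=8 > arr[2]=7
(1, 3): arr[1]=8 > arr[3]=3
(1, 5): arr[1]=8 > arr[5]=1
(2, 3): arr[2]=7 > arr[3]=3
(2, 5): arr[2]=7 > arr[5]=1
(3, 5): arr[3]=3 > arr[5]=1
(4, 5): arr[4]=10 > arr[5]=1

Total inversions: 9

The array has 9 inversion(s): (0,3), (0,5), (1,2), (1,3), (1,5), (2,3), (2,5), (3,5), (4,5). Each pair (i,j) satisfies i < j and arr[i] > arr[j].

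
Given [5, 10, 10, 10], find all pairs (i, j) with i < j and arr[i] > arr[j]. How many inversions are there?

Finding inversions in [5, 10, 10, 10]:


Total inversions: 0

The array has 0 inversions. It is already sorted.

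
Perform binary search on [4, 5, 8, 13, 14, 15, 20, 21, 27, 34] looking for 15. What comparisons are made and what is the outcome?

Binary search for 15 in [4, 5, 8, 13, 14, 15, 20, 21, 27, 34]:

lo=0, hi=9, mid=4, arr[mid]=14 -> 14 < 15, search right half
lo=5, hi=9, mid=7, arr[mid]=21 -> 21 > 15, search left half
lo=5, hi=6, mid=5, arr[mid]=15 -> Found target at index 5!

Binary search finds 15 at index 5 after 3 comparisons. The search repeatedly halves the search space by comparing with the middle element.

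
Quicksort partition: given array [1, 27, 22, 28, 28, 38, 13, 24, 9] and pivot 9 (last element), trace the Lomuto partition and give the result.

Lomuto partition with pivot = 9:

Initial array: [1, 27, 22, 28, 28, 38, 13, 24, 9]

arr[0]=1 <= 9: swap with position 0, array becomes [1, 27, 22, 28, 28, 38, 13, 24, 9]
arr[1]=27 > 9: no swap
arr[2]=22 > 9: no swap
arr[3]=28 > 9: no swap
arr[4]=28 > 9: no swap
arr[5]=38 > 9: no swap
arr[6]=13 > 9: no swap
arr[7]=24 > 9: no swap

Place pivot at position 1: [1, 9, 22, 28, 28, 38, 13, 24, 27]
Pivot position: 1

After partitioning with pivot 9, the array becomes [1, 9, 22, 28, 28, 38, 13, 24, 27]. The pivot is placed at index 1. All elements to the left of the pivot are <= 9, and all elements to the right are > 9.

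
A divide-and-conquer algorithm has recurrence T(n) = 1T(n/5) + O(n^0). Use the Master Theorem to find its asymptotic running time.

Master Theorem for T(n) = 1T(n/5) + O(n^0):

a = 1, b = 5, c = 0
log_b(a) = log_5(1) = 0.0000

Case 2: c = 0 = log_5(1) = 0.0000
T(n) = O(n^0 log n) = O(log n)

For T(n) = 1T(n/5) + O(n^0): log_5(1) = 0.0000. This is Case 2 of the Master Theorem (c = log_b(a), equal work at all levels), giving O(log n).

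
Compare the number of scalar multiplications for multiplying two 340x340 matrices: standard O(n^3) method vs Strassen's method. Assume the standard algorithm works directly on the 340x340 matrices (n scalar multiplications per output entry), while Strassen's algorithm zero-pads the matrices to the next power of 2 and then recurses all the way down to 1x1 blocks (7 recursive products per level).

Matrix multiplication for 340x340 matrices:

Strassen's algorithm requires power-of-2 dimensions. Pad 340x340 to 512x512 (next power of 2).

Standard algorithm: 340^3 = 39304000 multiplications
Strassen's algorithm: 7^(log2(512)) = 7^9 = 40353607 multiplications
Difference: 39304000 - 40353607 = -1049607 (Strassen uses MORE here due to padding overhead — for small or just-over-power-of-2 n, padding can outweigh the per-level savings)

Standard: 39304000 multiplications (340^3). Strassen: 40353607 multiplications (7^9, after padding to 512x512). Strassen reduces 8 recursive multiplications to 7 at each level.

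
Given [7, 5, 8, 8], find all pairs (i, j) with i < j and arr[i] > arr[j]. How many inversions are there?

Finding inversions in [7, 5, 8, 8]:

(0, 1): arr[0]=7 > arr[1]=5

Total inversions: 1

The array has 1 inversion(s): (0,1). Each pair (i,j) satisfies i < j and arr[i] > arr[j].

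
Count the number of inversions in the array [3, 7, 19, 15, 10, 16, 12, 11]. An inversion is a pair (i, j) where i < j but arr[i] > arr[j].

Finding inversions in [3, 7, 19, 15, 10, 16, 12, 11]:

(2, 3): arr[2]=19 > arr[3]=15
(2, 4): arr[2]=19 > arr[4]=10
(2, 5): arr[2]=19 > arr[5]=16
(2, 6): arr[2]=19 > arr[6]=12
(2, 7): arr[2]=19 > arr[7]=11
(3, 4): arr[3]=15 > arr[4]=10
(3, 6): arr[3]=15 > arr[6]=12
(3, 7): arr[3]=15 > arr[7]=11
(5, 6): arr[5]=16 > arr[6]=12
(5, 7): arr[5]=16 > arr[7]=11
(6, 7): arr[6]=12 > arr[7]=11

Total inversions: 11

The array has 11 inversion(s): (2,3), (2,4), (2,5), (2,6), (2,7), (3,4), (3,6), (3,7), (5,6), (5,7), (6,7). Each pair (i,j) satisfies i < j and arr[i] > arr[j].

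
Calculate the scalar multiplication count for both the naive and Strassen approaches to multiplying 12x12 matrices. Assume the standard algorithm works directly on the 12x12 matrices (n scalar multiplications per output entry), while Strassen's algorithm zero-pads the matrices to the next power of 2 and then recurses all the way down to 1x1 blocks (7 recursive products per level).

Matrix multiplication for 12x12 matrices:

Strassen's algorithm requires power-of-2 dimensions. Pad 12x12 to 16x16 (next power of 2).

Standard algorithm: 12^3 = 1728 multiplications
Strassen's algorithm: 7^(log2(16)) = 7^4 = 2401 multiplications
Difference: 1728 - 2401 = -673 (Strassen uses MORE here due to padding overhead — for small or just-over-power-of-2 n, padding can outweigh the per-level savings)

Standard: 1728 multiplications (12^3). Strassen: 2401 multiplications (7^4, after padding to 16x16). Strassen reduces 8 recursive multiplications to 7 at each level.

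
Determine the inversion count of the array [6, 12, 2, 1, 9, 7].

Finding inversions in [6, 12, 2, 1, 9, 7]:

(0, 2): arr[0]=6 > arr[2]=2
(0, 3): arr[0]=6 > arr[3]=1
(1, 2): arr[1]=12 > arr[2]=2
(1, 3): arr[1]=12 > arr[3]=1
(1, 4): arr[1]=12 > arr[4]=9
(1, 5): arr[1]=12 > arr[5]=7
(2, 3): arr[2]=2 > arr[3]=1
(4, 5): arr[4]=9 > arr[5]=7

Total inversions: 8

The array has 8 inversion(s): (0,2), (0,3), (1,2), (1,3), (1,4), (1,5), (2,3), (4,5). Each pair (i,j) satisfies i < j and arr[i] > arr[j].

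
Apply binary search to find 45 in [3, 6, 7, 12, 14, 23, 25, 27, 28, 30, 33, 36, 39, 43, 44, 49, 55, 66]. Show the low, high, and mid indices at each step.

Binary search for 45 in [3, 6, 7, 12, 14, 23, 25, 27, 28, 30, 33, 36, 39, 43, 44, 49, 55, 66]:

lo=0, hi=17, mid=8, arr[mid]=28 -> 28 < 45, search right half
lo=9, hi=17, mid=13, arr[mid]=43 -> 43 < 45, search right half
lo=14, hi=17, mid=15, arr[mid]=49 -> 49 > 45, search left half
lo=14, hi=14, mid=14, arr[mid]=44 -> 44 < 45, search right half
lo=15 > hi=14, target 45 not found

Binary search determines that 45 is not in the array after 4 comparisons. The search space was exhausted without finding the target.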